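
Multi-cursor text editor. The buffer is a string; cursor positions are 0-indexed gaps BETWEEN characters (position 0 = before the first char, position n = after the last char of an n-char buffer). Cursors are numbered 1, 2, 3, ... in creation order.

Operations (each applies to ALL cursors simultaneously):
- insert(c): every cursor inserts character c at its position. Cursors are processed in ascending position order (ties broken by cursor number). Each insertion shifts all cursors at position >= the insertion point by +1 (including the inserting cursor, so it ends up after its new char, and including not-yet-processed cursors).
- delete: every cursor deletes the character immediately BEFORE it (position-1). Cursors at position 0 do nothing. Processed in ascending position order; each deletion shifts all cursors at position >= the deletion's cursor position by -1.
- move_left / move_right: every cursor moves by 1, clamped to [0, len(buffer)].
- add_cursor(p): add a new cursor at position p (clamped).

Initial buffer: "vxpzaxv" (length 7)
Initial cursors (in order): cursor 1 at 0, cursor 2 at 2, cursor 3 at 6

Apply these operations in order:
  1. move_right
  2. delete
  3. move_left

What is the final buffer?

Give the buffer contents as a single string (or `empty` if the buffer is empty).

Answer: xzax

Derivation:
After op 1 (move_right): buffer="vxpzaxv" (len 7), cursors c1@1 c2@3 c3@7, authorship .......
After op 2 (delete): buffer="xzax" (len 4), cursors c1@0 c2@1 c3@4, authorship ....
After op 3 (move_left): buffer="xzax" (len 4), cursors c1@0 c2@0 c3@3, authorship ....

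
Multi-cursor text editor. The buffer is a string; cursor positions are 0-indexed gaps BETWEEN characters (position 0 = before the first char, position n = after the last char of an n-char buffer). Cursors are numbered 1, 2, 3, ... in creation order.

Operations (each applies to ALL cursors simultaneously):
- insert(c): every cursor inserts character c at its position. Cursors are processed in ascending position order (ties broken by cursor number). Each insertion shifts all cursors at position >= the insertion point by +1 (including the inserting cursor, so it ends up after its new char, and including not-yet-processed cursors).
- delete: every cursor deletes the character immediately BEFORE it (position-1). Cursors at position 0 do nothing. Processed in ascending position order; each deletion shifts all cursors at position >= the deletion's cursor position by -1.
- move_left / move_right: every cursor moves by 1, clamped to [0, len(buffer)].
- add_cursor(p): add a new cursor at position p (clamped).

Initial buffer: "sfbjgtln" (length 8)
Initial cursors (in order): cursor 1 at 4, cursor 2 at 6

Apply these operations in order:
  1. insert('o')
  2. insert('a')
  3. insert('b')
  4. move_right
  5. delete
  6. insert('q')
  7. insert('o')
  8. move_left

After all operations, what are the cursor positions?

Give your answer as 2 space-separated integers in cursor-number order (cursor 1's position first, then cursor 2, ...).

Answer: 8 14

Derivation:
After op 1 (insert('o')): buffer="sfbjogtoln" (len 10), cursors c1@5 c2@8, authorship ....1..2..
After op 2 (insert('a')): buffer="sfbjoagtoaln" (len 12), cursors c1@6 c2@10, authorship ....11..22..
After op 3 (insert('b')): buffer="sfbjoabgtoabln" (len 14), cursors c1@7 c2@12, authorship ....111..222..
After op 4 (move_right): buffer="sfbjoabgtoabln" (len 14), cursors c1@8 c2@13, authorship ....111..222..
After op 5 (delete): buffer="sfbjoabtoabn" (len 12), cursors c1@7 c2@11, authorship ....111.222.
After op 6 (insert('q')): buffer="sfbjoabqtoabqn" (len 14), cursors c1@8 c2@13, authorship ....1111.2222.
After op 7 (insert('o')): buffer="sfbjoabqotoabqon" (len 16), cursors c1@9 c2@15, authorship ....11111.22222.
After op 8 (move_left): buffer="sfbjoabqotoabqon" (len 16), cursors c1@8 c2@14, authorship ....11111.22222.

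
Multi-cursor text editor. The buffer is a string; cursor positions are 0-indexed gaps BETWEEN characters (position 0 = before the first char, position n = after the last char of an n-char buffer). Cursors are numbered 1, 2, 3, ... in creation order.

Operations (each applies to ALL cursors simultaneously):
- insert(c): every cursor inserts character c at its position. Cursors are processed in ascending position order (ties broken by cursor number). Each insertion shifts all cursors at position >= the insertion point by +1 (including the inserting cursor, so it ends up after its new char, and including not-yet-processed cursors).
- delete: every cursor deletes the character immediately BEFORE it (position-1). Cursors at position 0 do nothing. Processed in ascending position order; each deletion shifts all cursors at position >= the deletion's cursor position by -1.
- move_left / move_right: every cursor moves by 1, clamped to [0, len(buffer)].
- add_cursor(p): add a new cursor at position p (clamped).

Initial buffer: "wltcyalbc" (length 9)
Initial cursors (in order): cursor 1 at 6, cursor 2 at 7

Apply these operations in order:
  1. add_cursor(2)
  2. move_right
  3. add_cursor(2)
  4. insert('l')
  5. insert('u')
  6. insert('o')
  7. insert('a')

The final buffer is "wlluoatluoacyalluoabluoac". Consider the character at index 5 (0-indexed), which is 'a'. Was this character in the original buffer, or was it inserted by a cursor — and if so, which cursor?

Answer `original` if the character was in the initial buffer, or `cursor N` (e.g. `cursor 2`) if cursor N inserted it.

After op 1 (add_cursor(2)): buffer="wltcyalbc" (len 9), cursors c3@2 c1@6 c2@7, authorship .........
After op 2 (move_right): buffer="wltcyalbc" (len 9), cursors c3@3 c1@7 c2@8, authorship .........
After op 3 (add_cursor(2)): buffer="wltcyalbc" (len 9), cursors c4@2 c3@3 c1@7 c2@8, authorship .........
After op 4 (insert('l')): buffer="wlltlcyallblc" (len 13), cursors c4@3 c3@5 c1@10 c2@12, authorship ..4.3....1.2.
After op 5 (insert('u')): buffer="wllutlucyallubluc" (len 17), cursors c4@4 c3@7 c1@13 c2@16, authorship ..44.33....11.22.
After op 6 (insert('o')): buffer="wlluotluocyalluobluoc" (len 21), cursors c4@5 c3@9 c1@16 c2@20, authorship ..444.333....111.222.
After op 7 (insert('a')): buffer="wlluoatluoacyalluoabluoac" (len 25), cursors c4@6 c3@11 c1@19 c2@24, authorship ..4444.3333....1111.2222.
Authorship (.=original, N=cursor N): . . 4 4 4 4 . 3 3 3 3 . . . . 1 1 1 1 . 2 2 2 2 .
Index 5: author = 4

Answer: cursor 4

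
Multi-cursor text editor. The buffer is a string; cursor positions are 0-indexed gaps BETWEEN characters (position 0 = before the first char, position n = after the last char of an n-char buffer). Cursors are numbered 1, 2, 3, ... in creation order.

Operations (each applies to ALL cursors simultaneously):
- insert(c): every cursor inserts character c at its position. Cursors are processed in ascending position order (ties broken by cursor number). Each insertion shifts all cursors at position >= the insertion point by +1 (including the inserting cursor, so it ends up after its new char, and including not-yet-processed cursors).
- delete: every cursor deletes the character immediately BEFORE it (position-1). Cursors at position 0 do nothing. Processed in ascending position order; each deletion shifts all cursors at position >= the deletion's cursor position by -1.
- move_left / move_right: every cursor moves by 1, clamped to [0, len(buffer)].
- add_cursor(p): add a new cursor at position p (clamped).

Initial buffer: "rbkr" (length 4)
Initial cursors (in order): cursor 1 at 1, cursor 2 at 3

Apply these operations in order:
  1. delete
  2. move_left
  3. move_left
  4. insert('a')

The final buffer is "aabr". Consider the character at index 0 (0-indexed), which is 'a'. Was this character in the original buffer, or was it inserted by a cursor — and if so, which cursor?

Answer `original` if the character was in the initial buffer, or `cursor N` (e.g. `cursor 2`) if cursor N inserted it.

After op 1 (delete): buffer="br" (len 2), cursors c1@0 c2@1, authorship ..
After op 2 (move_left): buffer="br" (len 2), cursors c1@0 c2@0, authorship ..
After op 3 (move_left): buffer="br" (len 2), cursors c1@0 c2@0, authorship ..
After op 4 (insert('a')): buffer="aabr" (len 4), cursors c1@2 c2@2, authorship 12..
Authorship (.=original, N=cursor N): 1 2 . .
Index 0: author = 1

Answer: cursor 1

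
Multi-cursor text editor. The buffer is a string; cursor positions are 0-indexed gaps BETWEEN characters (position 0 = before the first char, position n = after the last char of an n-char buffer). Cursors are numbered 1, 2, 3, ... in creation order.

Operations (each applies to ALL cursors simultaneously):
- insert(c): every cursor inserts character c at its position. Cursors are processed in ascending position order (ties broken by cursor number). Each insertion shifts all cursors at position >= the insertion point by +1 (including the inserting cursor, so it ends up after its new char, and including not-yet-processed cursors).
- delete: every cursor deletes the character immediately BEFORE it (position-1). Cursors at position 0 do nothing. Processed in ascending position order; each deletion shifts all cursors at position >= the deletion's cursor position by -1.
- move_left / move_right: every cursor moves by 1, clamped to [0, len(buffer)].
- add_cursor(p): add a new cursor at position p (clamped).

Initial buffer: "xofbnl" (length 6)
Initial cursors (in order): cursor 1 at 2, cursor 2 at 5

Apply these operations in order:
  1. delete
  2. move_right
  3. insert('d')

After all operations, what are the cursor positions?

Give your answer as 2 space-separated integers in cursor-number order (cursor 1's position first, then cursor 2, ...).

After op 1 (delete): buffer="xfbl" (len 4), cursors c1@1 c2@3, authorship ....
After op 2 (move_right): buffer="xfbl" (len 4), cursors c1@2 c2@4, authorship ....
After op 3 (insert('d')): buffer="xfdbld" (len 6), cursors c1@3 c2@6, authorship ..1..2

Answer: 3 6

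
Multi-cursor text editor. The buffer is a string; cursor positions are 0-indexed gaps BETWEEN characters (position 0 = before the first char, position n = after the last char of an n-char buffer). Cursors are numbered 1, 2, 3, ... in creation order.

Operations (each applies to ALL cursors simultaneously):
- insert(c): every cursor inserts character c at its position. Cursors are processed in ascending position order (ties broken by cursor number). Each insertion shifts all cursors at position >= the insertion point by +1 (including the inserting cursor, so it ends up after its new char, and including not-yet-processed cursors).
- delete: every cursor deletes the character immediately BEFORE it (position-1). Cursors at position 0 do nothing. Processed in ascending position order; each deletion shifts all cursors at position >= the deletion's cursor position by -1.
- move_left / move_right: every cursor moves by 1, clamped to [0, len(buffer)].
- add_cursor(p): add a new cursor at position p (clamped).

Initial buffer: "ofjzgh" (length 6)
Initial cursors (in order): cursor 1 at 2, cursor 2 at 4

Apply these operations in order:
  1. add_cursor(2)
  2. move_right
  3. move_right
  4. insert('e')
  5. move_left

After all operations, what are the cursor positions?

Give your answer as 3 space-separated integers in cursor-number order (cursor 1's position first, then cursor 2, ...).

After op 1 (add_cursor(2)): buffer="ofjzgh" (len 6), cursors c1@2 c3@2 c2@4, authorship ......
After op 2 (move_right): buffer="ofjzgh" (len 6), cursors c1@3 c3@3 c2@5, authorship ......
After op 3 (move_right): buffer="ofjzgh" (len 6), cursors c1@4 c3@4 c2@6, authorship ......
After op 4 (insert('e')): buffer="ofjzeeghe" (len 9), cursors c1@6 c3@6 c2@9, authorship ....13..2
After op 5 (move_left): buffer="ofjzeeghe" (len 9), cursors c1@5 c3@5 c2@8, authorship ....13..2

Answer: 5 8 5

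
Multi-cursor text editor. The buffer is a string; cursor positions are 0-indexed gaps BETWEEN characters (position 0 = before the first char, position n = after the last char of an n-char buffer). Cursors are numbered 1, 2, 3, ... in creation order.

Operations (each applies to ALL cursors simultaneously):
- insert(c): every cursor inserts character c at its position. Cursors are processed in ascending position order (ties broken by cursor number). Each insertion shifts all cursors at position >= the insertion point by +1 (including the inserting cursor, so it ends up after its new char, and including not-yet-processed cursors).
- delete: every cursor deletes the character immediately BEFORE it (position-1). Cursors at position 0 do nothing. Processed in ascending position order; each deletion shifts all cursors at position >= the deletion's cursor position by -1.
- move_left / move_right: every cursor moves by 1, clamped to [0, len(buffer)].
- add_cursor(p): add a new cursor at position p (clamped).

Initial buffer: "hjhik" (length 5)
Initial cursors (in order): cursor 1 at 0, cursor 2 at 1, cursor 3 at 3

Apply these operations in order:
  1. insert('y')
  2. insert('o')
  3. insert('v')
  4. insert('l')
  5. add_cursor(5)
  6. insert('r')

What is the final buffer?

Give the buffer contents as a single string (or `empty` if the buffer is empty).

Answer: yovlrhryovlrjhyovlrik

Derivation:
After op 1 (insert('y')): buffer="yhyjhyik" (len 8), cursors c1@1 c2@3 c3@6, authorship 1.2..3..
After op 2 (insert('o')): buffer="yohyojhyoik" (len 11), cursors c1@2 c2@5 c3@9, authorship 11.22..33..
After op 3 (insert('v')): buffer="yovhyovjhyovik" (len 14), cursors c1@3 c2@7 c3@12, authorship 111.222..333..
After op 4 (insert('l')): buffer="yovlhyovljhyovlik" (len 17), cursors c1@4 c2@9 c3@15, authorship 1111.2222..3333..
After op 5 (add_cursor(5)): buffer="yovlhyovljhyovlik" (len 17), cursors c1@4 c4@5 c2@9 c3@15, authorship 1111.2222..3333..
After op 6 (insert('r')): buffer="yovlrhryovlrjhyovlrik" (len 21), cursors c1@5 c4@7 c2@12 c3@19, authorship 11111.422222..33333..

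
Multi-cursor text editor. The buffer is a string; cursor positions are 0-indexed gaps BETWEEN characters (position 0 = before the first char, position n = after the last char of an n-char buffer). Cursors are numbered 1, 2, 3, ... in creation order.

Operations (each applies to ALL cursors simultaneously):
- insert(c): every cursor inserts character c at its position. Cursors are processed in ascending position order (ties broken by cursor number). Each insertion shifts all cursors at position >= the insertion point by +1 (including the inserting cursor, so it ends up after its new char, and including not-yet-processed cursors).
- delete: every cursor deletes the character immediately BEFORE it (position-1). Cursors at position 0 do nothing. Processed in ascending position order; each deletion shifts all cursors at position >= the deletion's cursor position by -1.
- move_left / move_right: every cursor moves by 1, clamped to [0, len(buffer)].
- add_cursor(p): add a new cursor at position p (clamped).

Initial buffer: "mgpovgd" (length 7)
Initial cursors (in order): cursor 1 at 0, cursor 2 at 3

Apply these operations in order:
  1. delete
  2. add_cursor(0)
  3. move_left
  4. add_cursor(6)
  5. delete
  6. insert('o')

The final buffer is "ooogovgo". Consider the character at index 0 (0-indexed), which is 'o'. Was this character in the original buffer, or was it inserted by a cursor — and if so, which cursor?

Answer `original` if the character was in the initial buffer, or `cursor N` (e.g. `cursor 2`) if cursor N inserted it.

Answer: cursor 1

Derivation:
After op 1 (delete): buffer="mgovgd" (len 6), cursors c1@0 c2@2, authorship ......
After op 2 (add_cursor(0)): buffer="mgovgd" (len 6), cursors c1@0 c3@0 c2@2, authorship ......
After op 3 (move_left): buffer="mgovgd" (len 6), cursors c1@0 c3@0 c2@1, authorship ......
After op 4 (add_cursor(6)): buffer="mgovgd" (len 6), cursors c1@0 c3@0 c2@1 c4@6, authorship ......
After op 5 (delete): buffer="govg" (len 4), cursors c1@0 c2@0 c3@0 c4@4, authorship ....
After op 6 (insert('o')): buffer="ooogovgo" (len 8), cursors c1@3 c2@3 c3@3 c4@8, authorship 123....4
Authorship (.=original, N=cursor N): 1 2 3 . . . . 4
Index 0: author = 1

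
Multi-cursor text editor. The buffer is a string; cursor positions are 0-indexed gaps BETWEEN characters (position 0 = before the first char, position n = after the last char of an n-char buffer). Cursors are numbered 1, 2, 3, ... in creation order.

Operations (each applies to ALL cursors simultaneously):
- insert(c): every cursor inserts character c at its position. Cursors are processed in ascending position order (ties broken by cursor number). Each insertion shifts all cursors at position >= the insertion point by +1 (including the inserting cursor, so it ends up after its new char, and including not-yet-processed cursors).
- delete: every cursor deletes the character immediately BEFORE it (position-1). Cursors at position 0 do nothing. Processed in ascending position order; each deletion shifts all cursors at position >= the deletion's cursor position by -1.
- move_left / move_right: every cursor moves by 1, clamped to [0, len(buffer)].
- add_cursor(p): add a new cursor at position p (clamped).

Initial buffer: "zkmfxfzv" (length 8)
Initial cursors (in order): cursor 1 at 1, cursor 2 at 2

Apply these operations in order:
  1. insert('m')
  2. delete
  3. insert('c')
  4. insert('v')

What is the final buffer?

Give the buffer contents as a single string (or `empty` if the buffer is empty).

After op 1 (insert('m')): buffer="zmkmmfxfzv" (len 10), cursors c1@2 c2@4, authorship .1.2......
After op 2 (delete): buffer="zkmfxfzv" (len 8), cursors c1@1 c2@2, authorship ........
After op 3 (insert('c')): buffer="zckcmfxfzv" (len 10), cursors c1@2 c2@4, authorship .1.2......
After op 4 (insert('v')): buffer="zcvkcvmfxfzv" (len 12), cursors c1@3 c2@6, authorship .11.22......

Answer: zcvkcvmfxfzv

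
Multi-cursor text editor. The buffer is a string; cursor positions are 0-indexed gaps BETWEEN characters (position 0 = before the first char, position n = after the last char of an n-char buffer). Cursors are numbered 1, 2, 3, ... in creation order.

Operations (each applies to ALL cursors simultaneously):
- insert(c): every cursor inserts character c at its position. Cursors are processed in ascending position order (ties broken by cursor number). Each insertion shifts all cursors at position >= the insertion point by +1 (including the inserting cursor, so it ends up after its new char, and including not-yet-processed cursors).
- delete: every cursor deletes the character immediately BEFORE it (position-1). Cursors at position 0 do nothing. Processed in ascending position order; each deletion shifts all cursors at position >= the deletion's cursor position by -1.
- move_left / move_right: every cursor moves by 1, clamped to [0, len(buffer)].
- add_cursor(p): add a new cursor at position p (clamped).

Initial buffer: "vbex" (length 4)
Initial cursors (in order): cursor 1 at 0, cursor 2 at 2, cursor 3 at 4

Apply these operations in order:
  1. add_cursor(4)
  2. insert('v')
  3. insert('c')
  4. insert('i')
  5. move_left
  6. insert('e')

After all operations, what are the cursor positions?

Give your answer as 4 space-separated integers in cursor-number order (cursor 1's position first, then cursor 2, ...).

Answer: 3 9 19 19

Derivation:
After op 1 (add_cursor(4)): buffer="vbex" (len 4), cursors c1@0 c2@2 c3@4 c4@4, authorship ....
After op 2 (insert('v')): buffer="vvbvexvv" (len 8), cursors c1@1 c2@4 c3@8 c4@8, authorship 1..2..34
After op 3 (insert('c')): buffer="vcvbvcexvvcc" (len 12), cursors c1@2 c2@6 c3@12 c4@12, authorship 11..22..3434
After op 4 (insert('i')): buffer="vcivbvciexvvccii" (len 16), cursors c1@3 c2@8 c3@16 c4@16, authorship 111..222..343434
After op 5 (move_left): buffer="vcivbvciexvvccii" (len 16), cursors c1@2 c2@7 c3@15 c4@15, authorship 111..222..343434
After op 6 (insert('e')): buffer="vceivbvceiexvvccieei" (len 20), cursors c1@3 c2@9 c3@19 c4@19, authorship 1111..2222..34343344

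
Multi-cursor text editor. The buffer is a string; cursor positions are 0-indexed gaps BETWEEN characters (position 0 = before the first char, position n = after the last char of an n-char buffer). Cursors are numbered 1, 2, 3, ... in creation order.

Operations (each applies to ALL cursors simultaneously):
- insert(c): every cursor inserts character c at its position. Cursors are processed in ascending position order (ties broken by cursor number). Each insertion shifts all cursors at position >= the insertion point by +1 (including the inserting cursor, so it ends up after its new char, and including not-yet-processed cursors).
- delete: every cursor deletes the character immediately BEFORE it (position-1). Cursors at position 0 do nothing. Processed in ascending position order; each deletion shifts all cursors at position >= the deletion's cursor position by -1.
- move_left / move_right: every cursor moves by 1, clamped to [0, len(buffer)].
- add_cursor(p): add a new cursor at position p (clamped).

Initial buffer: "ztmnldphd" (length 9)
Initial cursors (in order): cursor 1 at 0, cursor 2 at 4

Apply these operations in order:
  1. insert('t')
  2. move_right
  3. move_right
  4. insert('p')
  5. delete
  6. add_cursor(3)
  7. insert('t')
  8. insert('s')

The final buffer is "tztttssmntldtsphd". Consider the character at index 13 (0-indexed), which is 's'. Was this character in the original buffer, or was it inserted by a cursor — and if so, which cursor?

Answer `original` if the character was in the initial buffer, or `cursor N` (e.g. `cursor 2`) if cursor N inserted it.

After op 1 (insert('t')): buffer="tztmntldphd" (len 11), cursors c1@1 c2@6, authorship 1....2.....
After op 2 (move_right): buffer="tztmntldphd" (len 11), cursors c1@2 c2@7, authorship 1....2.....
After op 3 (move_right): buffer="tztmntldphd" (len 11), cursors c1@3 c2@8, authorship 1....2.....
After op 4 (insert('p')): buffer="tztpmntldpphd" (len 13), cursors c1@4 c2@10, authorship 1..1..2..2...
After op 5 (delete): buffer="tztmntldphd" (len 11), cursors c1@3 c2@8, authorship 1....2.....
After op 6 (add_cursor(3)): buffer="tztmntldphd" (len 11), cursors c1@3 c3@3 c2@8, authorship 1....2.....
After op 7 (insert('t')): buffer="tztttmntldtphd" (len 14), cursors c1@5 c3@5 c2@11, authorship 1..13..2..2...
After op 8 (insert('s')): buffer="tztttssmntldtsphd" (len 17), cursors c1@7 c3@7 c2@14, authorship 1..1313..2..22...
Authorship (.=original, N=cursor N): 1 . . 1 3 1 3 . . 2 . . 2 2 . . .
Index 13: author = 2

Answer: cursor 2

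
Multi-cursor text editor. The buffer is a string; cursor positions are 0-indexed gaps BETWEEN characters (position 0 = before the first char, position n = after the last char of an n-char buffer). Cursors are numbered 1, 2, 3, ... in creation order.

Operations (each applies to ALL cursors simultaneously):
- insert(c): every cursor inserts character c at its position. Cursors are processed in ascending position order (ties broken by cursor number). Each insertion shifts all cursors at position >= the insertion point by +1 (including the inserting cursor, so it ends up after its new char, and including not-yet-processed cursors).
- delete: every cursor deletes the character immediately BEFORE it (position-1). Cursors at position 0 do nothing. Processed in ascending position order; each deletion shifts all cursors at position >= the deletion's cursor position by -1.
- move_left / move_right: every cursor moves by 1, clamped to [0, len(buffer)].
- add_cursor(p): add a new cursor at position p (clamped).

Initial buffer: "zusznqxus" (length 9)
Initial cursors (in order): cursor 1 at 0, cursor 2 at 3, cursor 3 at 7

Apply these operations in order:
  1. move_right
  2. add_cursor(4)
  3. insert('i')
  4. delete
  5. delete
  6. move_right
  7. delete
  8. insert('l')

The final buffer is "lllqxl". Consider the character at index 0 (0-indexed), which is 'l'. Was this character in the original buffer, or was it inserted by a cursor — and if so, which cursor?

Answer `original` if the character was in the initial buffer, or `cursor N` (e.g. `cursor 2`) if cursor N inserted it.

After op 1 (move_right): buffer="zusznqxus" (len 9), cursors c1@1 c2@4 c3@8, authorship .........
After op 2 (add_cursor(4)): buffer="zusznqxus" (len 9), cursors c1@1 c2@4 c4@4 c3@8, authorship .........
After op 3 (insert('i')): buffer="ziusziinqxuis" (len 13), cursors c1@2 c2@7 c4@7 c3@12, authorship .1...24....3.
After op 4 (delete): buffer="zusznqxus" (len 9), cursors c1@1 c2@4 c4@4 c3@8, authorship .........
After op 5 (delete): buffer="unqxs" (len 5), cursors c1@0 c2@1 c4@1 c3@4, authorship .....
After op 6 (move_right): buffer="unqxs" (len 5), cursors c1@1 c2@2 c4@2 c3@5, authorship .....
After op 7 (delete): buffer="qx" (len 2), cursors c1@0 c2@0 c4@0 c3@2, authorship ..
After op 8 (insert('l')): buffer="lllqxl" (len 6), cursors c1@3 c2@3 c4@3 c3@6, authorship 124..3
Authorship (.=original, N=cursor N): 1 2 4 . . 3
Index 0: author = 1

Answer: cursor 1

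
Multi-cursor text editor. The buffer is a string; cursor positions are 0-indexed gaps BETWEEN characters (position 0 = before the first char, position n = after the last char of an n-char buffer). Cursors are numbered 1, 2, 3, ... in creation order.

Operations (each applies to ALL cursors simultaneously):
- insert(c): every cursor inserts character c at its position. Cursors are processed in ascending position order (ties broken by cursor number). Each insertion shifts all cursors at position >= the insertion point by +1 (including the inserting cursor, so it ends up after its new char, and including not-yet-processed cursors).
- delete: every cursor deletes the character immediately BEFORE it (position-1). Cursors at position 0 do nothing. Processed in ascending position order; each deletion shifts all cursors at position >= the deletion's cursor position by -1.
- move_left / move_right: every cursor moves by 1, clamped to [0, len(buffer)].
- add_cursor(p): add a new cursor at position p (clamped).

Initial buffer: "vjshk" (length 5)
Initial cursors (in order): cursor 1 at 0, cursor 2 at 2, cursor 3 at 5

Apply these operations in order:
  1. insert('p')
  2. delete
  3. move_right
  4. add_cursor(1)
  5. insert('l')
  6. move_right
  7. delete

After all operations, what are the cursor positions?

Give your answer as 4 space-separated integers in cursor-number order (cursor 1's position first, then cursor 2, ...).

After op 1 (insert('p')): buffer="pvjpshkp" (len 8), cursors c1@1 c2@4 c3@8, authorship 1..2...3
After op 2 (delete): buffer="vjshk" (len 5), cursors c1@0 c2@2 c3@5, authorship .....
After op 3 (move_right): buffer="vjshk" (len 5), cursors c1@1 c2@3 c3@5, authorship .....
After op 4 (add_cursor(1)): buffer="vjshk" (len 5), cursors c1@1 c4@1 c2@3 c3@5, authorship .....
After op 5 (insert('l')): buffer="vlljslhkl" (len 9), cursors c1@3 c4@3 c2@6 c3@9, authorship .14..2..3
After op 6 (move_right): buffer="vlljslhkl" (len 9), cursors c1@4 c4@4 c2@7 c3@9, authorship .14..2..3
After op 7 (delete): buffer="vlslk" (len 5), cursors c1@2 c4@2 c2@4 c3@5, authorship .1.2.

Answer: 2 4 5 2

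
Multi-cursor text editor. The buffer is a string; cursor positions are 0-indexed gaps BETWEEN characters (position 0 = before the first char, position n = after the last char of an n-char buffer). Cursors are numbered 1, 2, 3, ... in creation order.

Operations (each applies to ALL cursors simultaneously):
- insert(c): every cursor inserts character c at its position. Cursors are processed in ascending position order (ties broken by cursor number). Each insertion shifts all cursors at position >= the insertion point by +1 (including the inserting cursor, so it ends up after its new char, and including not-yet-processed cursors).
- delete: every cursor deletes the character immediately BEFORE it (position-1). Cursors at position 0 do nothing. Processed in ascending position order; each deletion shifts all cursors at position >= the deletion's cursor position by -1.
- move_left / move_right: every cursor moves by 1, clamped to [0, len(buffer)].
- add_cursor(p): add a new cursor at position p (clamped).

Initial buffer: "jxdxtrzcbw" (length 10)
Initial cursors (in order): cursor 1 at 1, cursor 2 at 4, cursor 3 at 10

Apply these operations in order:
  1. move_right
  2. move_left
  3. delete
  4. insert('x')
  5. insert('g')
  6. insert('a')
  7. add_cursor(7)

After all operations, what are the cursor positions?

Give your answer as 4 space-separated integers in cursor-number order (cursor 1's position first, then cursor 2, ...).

Answer: 3 8 15 7

Derivation:
After op 1 (move_right): buffer="jxdxtrzcbw" (len 10), cursors c1@2 c2@5 c3@10, authorship ..........
After op 2 (move_left): buffer="jxdxtrzcbw" (len 10), cursors c1@1 c2@4 c3@9, authorship ..........
After op 3 (delete): buffer="xdtrzcw" (len 7), cursors c1@0 c2@2 c3@6, authorship .......
After op 4 (insert('x')): buffer="xxdxtrzcxw" (len 10), cursors c1@1 c2@4 c3@9, authorship 1..2....3.
After op 5 (insert('g')): buffer="xgxdxgtrzcxgw" (len 13), cursors c1@2 c2@6 c3@12, authorship 11..22....33.
After op 6 (insert('a')): buffer="xgaxdxgatrzcxgaw" (len 16), cursors c1@3 c2@8 c3@15, authorship 111..222....333.
After op 7 (add_cursor(7)): buffer="xgaxdxgatrzcxgaw" (len 16), cursors c1@3 c4@7 c2@8 c3@15, authorship 111..222....333.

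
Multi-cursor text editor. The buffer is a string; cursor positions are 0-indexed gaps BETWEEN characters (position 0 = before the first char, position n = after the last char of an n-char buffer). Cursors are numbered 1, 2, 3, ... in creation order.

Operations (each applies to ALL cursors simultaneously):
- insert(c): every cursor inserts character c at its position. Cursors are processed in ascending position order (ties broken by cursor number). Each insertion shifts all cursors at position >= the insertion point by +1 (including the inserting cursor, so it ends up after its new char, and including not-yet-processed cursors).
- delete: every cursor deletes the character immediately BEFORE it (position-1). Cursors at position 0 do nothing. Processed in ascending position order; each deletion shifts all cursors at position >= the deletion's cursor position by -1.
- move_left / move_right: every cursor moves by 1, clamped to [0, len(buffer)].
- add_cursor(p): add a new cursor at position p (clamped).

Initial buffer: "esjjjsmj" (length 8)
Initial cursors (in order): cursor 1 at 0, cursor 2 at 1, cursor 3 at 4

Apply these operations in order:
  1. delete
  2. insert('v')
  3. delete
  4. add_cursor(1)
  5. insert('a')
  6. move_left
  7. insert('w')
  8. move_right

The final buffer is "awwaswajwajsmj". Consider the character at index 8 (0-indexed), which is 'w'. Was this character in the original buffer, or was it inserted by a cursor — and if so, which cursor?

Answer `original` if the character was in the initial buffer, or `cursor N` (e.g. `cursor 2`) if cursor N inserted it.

Answer: cursor 3

Derivation:
After op 1 (delete): buffer="sjjsmj" (len 6), cursors c1@0 c2@0 c3@2, authorship ......
After op 2 (insert('v')): buffer="vvsjvjsmj" (len 9), cursors c1@2 c2@2 c3@5, authorship 12..3....
After op 3 (delete): buffer="sjjsmj" (len 6), cursors c1@0 c2@0 c3@2, authorship ......
After op 4 (add_cursor(1)): buffer="sjjsmj" (len 6), cursors c1@0 c2@0 c4@1 c3@2, authorship ......
After op 5 (insert('a')): buffer="aasajajsmj" (len 10), cursors c1@2 c2@2 c4@4 c3@6, authorship 12.4.3....
After op 6 (move_left): buffer="aasajajsmj" (len 10), cursors c1@1 c2@1 c4@3 c3@5, authorship 12.4.3....
After op 7 (insert('w')): buffer="awwaswajwajsmj" (len 14), cursors c1@3 c2@3 c4@6 c3@9, authorship 1122.44.33....
After op 8 (move_right): buffer="awwaswajwajsmj" (len 14), cursors c1@4 c2@4 c4@7 c3@10, authorship 1122.44.33....
Authorship (.=original, N=cursor N): 1 1 2 2 . 4 4 . 3 3 . . . .
Index 8: author = 3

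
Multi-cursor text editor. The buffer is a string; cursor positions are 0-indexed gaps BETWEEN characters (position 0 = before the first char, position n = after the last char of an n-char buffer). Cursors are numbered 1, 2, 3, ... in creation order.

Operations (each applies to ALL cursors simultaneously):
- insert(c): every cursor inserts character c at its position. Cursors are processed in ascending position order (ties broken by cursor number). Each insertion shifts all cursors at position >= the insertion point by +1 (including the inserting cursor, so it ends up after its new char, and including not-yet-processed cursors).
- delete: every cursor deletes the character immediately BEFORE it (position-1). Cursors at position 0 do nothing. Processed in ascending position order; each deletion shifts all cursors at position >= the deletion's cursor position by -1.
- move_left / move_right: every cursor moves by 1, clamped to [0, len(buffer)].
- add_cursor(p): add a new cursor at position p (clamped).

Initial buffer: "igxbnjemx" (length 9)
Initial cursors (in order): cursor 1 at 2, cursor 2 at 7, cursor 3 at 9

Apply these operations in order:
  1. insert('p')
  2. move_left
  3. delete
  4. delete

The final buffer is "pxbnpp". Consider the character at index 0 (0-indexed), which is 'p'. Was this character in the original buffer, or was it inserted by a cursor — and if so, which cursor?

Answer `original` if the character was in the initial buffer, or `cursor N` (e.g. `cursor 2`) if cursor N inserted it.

Answer: cursor 1

Derivation:
After op 1 (insert('p')): buffer="igpxbnjepmxp" (len 12), cursors c1@3 c2@9 c3@12, authorship ..1.....2..3
After op 2 (move_left): buffer="igpxbnjepmxp" (len 12), cursors c1@2 c2@8 c3@11, authorship ..1.....2..3
After op 3 (delete): buffer="ipxbnjpmp" (len 9), cursors c1@1 c2@6 c3@8, authorship .1....2.3
After op 4 (delete): buffer="pxbnpp" (len 6), cursors c1@0 c2@4 c3@5, authorship 1...23
Authorship (.=original, N=cursor N): 1 . . . 2 3
Index 0: author = 1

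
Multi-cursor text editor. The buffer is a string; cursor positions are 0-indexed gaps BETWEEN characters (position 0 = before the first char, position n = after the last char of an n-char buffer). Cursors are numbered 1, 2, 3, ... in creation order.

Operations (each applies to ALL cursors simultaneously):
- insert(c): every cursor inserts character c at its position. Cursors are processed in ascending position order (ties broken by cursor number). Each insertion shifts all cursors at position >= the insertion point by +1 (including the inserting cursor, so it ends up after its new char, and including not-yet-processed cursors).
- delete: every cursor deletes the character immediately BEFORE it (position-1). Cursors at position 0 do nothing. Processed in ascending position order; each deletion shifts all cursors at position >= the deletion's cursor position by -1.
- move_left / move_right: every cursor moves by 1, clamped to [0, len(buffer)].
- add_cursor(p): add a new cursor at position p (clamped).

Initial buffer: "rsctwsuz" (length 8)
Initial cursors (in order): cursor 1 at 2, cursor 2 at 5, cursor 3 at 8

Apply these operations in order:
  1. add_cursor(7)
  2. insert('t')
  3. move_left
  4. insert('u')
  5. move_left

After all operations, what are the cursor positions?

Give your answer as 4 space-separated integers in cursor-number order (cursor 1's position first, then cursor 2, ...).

Answer: 2 7 14 11

Derivation:
After op 1 (add_cursor(7)): buffer="rsctwsuz" (len 8), cursors c1@2 c2@5 c4@7 c3@8, authorship ........
After op 2 (insert('t')): buffer="rstctwtsutzt" (len 12), cursors c1@3 c2@7 c4@10 c3@12, authorship ..1...2..4.3
After op 3 (move_left): buffer="rstctwtsutzt" (len 12), cursors c1@2 c2@6 c4@9 c3@11, authorship ..1...2..4.3
After op 4 (insert('u')): buffer="rsutctwutsuutzut" (len 16), cursors c1@3 c2@8 c4@12 c3@15, authorship ..11...22..44.33
After op 5 (move_left): buffer="rsutctwutsuutzut" (len 16), cursors c1@2 c2@7 c4@11 c3@14, authorship ..11...22..44.33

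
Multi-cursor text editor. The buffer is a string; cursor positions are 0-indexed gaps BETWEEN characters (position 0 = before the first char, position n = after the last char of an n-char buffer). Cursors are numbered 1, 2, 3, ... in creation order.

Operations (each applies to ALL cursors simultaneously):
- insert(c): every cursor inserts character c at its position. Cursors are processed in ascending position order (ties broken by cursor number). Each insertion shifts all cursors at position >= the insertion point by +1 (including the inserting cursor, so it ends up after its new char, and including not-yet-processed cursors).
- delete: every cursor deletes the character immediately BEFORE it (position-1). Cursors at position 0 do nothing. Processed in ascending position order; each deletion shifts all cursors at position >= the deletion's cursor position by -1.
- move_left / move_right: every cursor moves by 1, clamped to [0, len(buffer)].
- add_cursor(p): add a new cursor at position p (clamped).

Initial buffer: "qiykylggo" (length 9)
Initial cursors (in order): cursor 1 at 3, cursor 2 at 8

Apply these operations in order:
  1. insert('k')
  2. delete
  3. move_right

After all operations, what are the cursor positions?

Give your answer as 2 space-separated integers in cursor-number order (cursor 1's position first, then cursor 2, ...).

After op 1 (insert('k')): buffer="qiykkylggko" (len 11), cursors c1@4 c2@10, authorship ...1.....2.
After op 2 (delete): buffer="qiykylggo" (len 9), cursors c1@3 c2@8, authorship .........
After op 3 (move_right): buffer="qiykylggo" (len 9), cursors c1@4 c2@9, authorship .........

Answer: 4 9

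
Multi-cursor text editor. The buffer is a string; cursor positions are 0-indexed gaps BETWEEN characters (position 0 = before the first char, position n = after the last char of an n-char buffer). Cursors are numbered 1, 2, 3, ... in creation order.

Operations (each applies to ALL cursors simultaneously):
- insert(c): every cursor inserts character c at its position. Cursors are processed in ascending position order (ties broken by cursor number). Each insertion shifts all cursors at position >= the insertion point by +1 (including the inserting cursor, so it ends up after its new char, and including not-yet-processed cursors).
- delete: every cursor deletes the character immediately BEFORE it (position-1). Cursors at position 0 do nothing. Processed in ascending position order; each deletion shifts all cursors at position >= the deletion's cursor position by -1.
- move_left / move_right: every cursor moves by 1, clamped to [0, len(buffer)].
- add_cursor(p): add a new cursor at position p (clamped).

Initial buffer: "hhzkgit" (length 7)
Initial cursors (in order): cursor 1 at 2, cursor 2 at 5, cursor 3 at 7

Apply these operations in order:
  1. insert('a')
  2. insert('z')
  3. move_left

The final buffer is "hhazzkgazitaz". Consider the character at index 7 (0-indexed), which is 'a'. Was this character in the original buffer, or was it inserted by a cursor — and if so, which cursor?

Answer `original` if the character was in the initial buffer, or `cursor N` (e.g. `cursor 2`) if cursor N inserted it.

Answer: cursor 2

Derivation:
After op 1 (insert('a')): buffer="hhazkgaita" (len 10), cursors c1@3 c2@7 c3@10, authorship ..1...2..3
After op 2 (insert('z')): buffer="hhazzkgazitaz" (len 13), cursors c1@4 c2@9 c3@13, authorship ..11...22..33
After op 3 (move_left): buffer="hhazzkgazitaz" (len 13), cursors c1@3 c2@8 c3@12, authorship ..11...22..33
Authorship (.=original, N=cursor N): . . 1 1 . . . 2 2 . . 3 3
Index 7: author = 2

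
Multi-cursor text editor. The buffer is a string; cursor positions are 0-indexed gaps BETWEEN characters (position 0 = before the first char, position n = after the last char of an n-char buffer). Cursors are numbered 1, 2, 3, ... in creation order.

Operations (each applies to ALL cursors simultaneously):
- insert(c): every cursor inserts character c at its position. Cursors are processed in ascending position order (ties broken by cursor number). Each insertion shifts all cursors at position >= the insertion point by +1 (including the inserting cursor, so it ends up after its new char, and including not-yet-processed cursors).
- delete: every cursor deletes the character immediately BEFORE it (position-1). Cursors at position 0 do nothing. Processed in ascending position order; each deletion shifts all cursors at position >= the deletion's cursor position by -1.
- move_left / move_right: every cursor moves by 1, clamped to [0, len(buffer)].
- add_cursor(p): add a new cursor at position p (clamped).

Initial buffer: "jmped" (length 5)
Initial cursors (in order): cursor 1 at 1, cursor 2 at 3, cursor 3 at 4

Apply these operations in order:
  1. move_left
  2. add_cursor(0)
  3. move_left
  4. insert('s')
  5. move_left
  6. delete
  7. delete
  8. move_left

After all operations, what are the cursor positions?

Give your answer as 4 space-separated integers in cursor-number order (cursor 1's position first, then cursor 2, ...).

Answer: 0 0 0 0

Derivation:
After op 1 (move_left): buffer="jmped" (len 5), cursors c1@0 c2@2 c3@3, authorship .....
After op 2 (add_cursor(0)): buffer="jmped" (len 5), cursors c1@0 c4@0 c2@2 c3@3, authorship .....
After op 3 (move_left): buffer="jmped" (len 5), cursors c1@0 c4@0 c2@1 c3@2, authorship .....
After op 4 (insert('s')): buffer="ssjsmsped" (len 9), cursors c1@2 c4@2 c2@4 c3@6, authorship 14.2.3...
After op 5 (move_left): buffer="ssjsmsped" (len 9), cursors c1@1 c4@1 c2@3 c3@5, authorship 14.2.3...
After op 6 (delete): buffer="sssped" (len 6), cursors c1@0 c4@0 c2@1 c3@2, authorship 423...
After op 7 (delete): buffer="sped" (len 4), cursors c1@0 c2@0 c3@0 c4@0, authorship 3...
After op 8 (move_left): buffer="sped" (len 4), cursors c1@0 c2@0 c3@0 c4@0, authorship 3...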